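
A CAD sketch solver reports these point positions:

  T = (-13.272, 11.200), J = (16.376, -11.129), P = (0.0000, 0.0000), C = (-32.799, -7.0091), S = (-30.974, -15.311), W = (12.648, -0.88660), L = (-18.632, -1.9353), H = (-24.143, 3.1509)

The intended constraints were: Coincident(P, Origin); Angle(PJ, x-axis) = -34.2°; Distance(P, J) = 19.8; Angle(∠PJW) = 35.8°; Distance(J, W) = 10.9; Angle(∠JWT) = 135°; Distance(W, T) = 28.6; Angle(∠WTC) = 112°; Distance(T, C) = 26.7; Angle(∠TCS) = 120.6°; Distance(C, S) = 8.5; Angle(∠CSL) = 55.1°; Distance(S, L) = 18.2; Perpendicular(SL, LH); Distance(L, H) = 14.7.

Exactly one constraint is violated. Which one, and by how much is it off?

Distance(L, H) = 14.7 — off by 7.20.

P = (0.00, 0.00) ✓; PJ at -34.20° ✓; |PJ| = 19.80 ✓; ∠PJW = 35.80° ✓; |JW| = 10.90 ✓; ∠JWT = 135.0° ✓; |WT| = 28.60 ✓; ∠WTC = 112.0° ✓; |TC| = 26.70 ✓; ∠TCS = 120.6° ✓; |CS| = 8.500 ✓; ∠CSL = 55.10° ✓; |SL| = 18.20 ✓; ∠(SL, LH) = 89.99° ✓; |LH| = 7.499 ✗.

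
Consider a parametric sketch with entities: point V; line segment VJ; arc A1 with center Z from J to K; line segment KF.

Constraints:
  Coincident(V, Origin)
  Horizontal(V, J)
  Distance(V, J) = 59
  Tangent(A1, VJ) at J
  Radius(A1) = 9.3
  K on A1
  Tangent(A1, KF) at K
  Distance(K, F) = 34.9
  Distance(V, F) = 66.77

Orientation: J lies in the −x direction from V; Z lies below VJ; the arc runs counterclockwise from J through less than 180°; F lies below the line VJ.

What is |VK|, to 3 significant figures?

68.5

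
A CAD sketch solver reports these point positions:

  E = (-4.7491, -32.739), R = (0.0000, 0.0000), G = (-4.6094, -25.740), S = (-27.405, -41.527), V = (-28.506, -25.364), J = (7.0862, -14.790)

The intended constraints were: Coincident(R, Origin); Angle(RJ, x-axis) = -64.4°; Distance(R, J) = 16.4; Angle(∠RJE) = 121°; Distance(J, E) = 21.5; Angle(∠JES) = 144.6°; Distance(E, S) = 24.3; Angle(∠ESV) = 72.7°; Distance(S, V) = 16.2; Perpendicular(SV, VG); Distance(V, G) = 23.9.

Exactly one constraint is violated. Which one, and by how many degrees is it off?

Perpendicular(SV, VG) — off by 4.80°.

R = (0.00, 0.00) ✓; RJ at -64.40° ✓; |RJ| = 16.40 ✓; ∠RJE = 121.0° ✓; |JE| = 21.50 ✓; ∠JES = 144.6° ✓; |ES| = 24.30 ✓; ∠ESV = 72.70° ✓; |SV| = 16.20 ✓; ∠(SV, VG) = 94.80° ✗; |VG| = 23.90 ✓.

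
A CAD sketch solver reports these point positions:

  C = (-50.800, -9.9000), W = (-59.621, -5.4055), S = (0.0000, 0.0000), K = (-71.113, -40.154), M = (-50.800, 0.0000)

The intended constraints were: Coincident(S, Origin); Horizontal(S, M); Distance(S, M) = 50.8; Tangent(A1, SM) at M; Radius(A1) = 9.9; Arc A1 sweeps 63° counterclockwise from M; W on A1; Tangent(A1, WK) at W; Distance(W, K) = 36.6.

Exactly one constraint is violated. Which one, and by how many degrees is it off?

Tangent(A1, WK) at W — off by 8.70°.

S = (0.00, 0.00) ✓; S.y = 0.00, M.y = 0.00 ✓; |SM| = 50.80 ✓; ∠(CM, MS) = 90.00° ✓; |CM| = 9.900 ✓; bearing(C→W) − bearing(C→M) = 63.00° ✓; |CW| = 9.900 ✓; ∠(CW, WK) = 81.30° ✗; |WK| = 36.60 ✓.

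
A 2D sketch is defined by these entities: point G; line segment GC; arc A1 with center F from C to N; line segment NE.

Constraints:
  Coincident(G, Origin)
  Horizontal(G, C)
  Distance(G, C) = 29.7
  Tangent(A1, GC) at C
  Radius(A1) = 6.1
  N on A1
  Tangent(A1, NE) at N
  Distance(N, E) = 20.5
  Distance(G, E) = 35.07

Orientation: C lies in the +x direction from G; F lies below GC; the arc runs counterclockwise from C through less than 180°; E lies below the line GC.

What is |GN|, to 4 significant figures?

24.34

G is at the origin; GC is horizontal with |GC| = 29.7 and C on the +x side, so C = (29.70, 0.000). A1 meets GC tangentially, so FC is at right angles to GC, so F = C + (0, -6.1) = (29.70, -6.100). Since FN ⟂ NE (tangency), |FE| = √(6.1² + 20.5²) = 21.39 regardless of where N sits on A1. So E lies on both circle(G, 35.07) and circle(F, 21.39); the below-GC intersection is E = (23.05, -26.43). N is the foot of the tangent from E: N = (23.60, -5.936).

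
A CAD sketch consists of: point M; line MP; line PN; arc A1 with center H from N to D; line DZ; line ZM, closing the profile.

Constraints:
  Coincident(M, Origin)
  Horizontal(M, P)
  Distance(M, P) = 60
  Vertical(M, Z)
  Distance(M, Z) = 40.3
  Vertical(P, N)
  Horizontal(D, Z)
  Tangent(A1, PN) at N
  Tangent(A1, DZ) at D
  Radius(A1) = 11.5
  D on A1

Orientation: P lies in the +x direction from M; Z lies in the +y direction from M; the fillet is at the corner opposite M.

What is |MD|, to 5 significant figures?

63.058

M is at the origin; M and P share the same y with |MP| = 60.0 and P on the +x side, so P = (60.000, 0.0000). MZ is vertical with |MZ| = 40.3 and Z on the +y side, so Z = (0.0000, 40.300). The virtual corner opposite M is at (60.000, 40.300). The tangent condition forces HN to be normal to PN and A1 meets DZ tangentially, so HD is at right angles to DZ, with radius 11.5, so the center H sits 11.5 in from both sides at H = (48.500, 28.800). That places the tangent points at N = (60.000, 28.800) on PN and D = (48.500, 40.300) on DZ. Then |MD| = |D − M| = 63.058.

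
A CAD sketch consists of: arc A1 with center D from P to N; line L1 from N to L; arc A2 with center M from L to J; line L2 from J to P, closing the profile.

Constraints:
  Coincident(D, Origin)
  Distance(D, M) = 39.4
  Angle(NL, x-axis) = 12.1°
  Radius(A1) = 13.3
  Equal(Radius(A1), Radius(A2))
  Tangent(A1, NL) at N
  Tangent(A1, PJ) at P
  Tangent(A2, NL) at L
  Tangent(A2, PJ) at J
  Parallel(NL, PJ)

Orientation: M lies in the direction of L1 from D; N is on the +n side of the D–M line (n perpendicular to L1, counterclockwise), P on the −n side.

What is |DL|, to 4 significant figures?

41.58

The slot axis is L1's direction at 12.1°, so u = (cos 12.1°, sin 12.1°) = (0.9778, 0.2096) and n = (−sin 12.1°, cos 12.1°) = (-0.2096, 0.9778). D is at the origin and M lies 39.4 along u from D, so M = 39.4·u = (38.52, 8.259). Tangency of A1 to both parallel lines with radius 13.3 puts N and P at D ± 13.3·n: N = (-2.788, 13.00), P = (2.788, -13.00). Equal radii place L and J the same way about M: L = M + 13.3·n = (35.74, 21.26), J = M − 13.3·n = (41.31, -4.746). Then |DL| = |L − D| = 41.58.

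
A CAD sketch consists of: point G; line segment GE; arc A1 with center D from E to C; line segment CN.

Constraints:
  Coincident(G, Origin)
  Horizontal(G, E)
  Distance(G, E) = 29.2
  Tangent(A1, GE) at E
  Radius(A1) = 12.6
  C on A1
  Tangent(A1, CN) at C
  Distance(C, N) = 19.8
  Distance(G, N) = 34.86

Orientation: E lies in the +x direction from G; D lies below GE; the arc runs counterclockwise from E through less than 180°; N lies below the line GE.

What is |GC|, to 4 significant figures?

20.31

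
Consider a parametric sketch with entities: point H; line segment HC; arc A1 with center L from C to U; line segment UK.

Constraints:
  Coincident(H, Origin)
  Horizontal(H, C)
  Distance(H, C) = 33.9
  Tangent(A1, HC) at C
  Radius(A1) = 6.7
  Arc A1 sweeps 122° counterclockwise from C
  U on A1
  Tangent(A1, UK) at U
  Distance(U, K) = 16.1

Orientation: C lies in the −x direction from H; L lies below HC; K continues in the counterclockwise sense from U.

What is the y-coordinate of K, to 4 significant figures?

-23.90

H is at the origin; H and C share the same y with |HC| = 33.9 and C on the −x side, so C = (-33.90, 0.000). Since A1 is tangent to HC there, LC ⟂ HC, so L = C + (0, -6.7) = (-33.90, -6.700). On A1, C sits at bearing 90° from L; a 122° counterclockwise sweep puts U at bearing 212°, so U = L + 6.7·(cos 212°, sin 212°) = (-39.58, -10.25). Tangency of A1 to UK means the radius LU is perpendicular to UK, so UK runs along (−sin 212°, cos 212°); with |UK| = 16.1, K = (-31.05, -23.90). So K.y = -23.90.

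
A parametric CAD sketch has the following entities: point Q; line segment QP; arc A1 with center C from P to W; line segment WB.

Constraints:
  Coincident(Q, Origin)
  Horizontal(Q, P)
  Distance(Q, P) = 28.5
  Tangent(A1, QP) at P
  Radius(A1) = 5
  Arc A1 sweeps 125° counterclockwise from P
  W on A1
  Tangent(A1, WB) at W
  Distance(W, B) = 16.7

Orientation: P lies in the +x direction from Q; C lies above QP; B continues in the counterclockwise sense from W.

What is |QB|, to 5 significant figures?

31.529

On A1, P sits at bearing -90° from C; a 125° counterclockwise sweep puts W at bearing 35°, so W = C + 5.0·(cos 35°, sin 35°) = (32.596, 7.8679). Tangency of A1 to WB means the radius CW is perpendicular to WB, so WB runs along (−sin 35°, cos 35°); with |WB| = 16.7, B = (23.017, 21.548). Then |QB| = |B − Q| = 31.529.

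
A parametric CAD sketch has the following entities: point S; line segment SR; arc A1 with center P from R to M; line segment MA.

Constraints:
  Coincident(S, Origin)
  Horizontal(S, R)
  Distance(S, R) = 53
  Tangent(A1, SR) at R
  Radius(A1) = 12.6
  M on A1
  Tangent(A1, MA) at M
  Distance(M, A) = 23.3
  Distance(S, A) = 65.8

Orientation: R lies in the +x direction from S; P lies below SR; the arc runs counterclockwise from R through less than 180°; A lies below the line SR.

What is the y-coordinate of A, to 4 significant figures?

-39.09

S is at the origin; S and R share the same y with |SR| = 53.0 and R on the +x side, so R = (53.00, 0.000). A1 meets SR tangentially, so PR is at right angles to SR, so P = R + (0, -12.6) = (53.00, -12.60). Since PM ⟂ MA (tangency), |PA| = √(12.6² + 23.3²) = 26.49 regardless of where M sits on A1. So A lies on both circle(S, 65.8) and circle(P, 26.49); the below-SR intersection is A = (52.93, -39.09). M is the foot of the tangent from A: M = (41.90, -18.56).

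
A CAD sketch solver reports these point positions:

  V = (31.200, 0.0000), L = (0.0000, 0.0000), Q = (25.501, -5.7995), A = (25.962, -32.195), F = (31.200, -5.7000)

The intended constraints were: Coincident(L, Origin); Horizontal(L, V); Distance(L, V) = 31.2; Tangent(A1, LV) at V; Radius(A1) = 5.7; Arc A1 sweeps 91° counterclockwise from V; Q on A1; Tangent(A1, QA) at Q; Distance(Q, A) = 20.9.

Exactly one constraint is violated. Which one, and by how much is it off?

Distance(Q, A) = 20.9 — off by 5.50.

L = (0.00, 0.00) ✓; L.y = 0.00, V.y = 0.00 ✓; |LV| = 31.20 ✓; ∠(FV, VL) = 90.00° ✓; |FV| = 5.700 ✓; bearing(F→Q) − bearing(F→V) = 91.00° ✓; |FQ| = 5.700 ✓; ∠(FQ, QA) = 90.00° ✓; |QA| = 26.40 ✗.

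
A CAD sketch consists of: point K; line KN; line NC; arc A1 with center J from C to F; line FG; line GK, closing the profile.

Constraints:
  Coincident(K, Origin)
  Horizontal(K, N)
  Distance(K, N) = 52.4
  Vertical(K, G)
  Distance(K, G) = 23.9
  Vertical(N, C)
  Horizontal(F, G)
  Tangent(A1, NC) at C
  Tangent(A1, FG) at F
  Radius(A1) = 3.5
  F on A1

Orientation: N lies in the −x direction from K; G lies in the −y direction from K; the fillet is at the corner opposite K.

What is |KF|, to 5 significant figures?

54.428

The virtual corner opposite K is at (-52.400, -23.900). Tangency of A1 to NC means the radius JC is perpendicular to NC and A1 meets FG tangentially, so JF is at right angles to FG, with radius 3.5, so the center J sits 3.5 in from both sides at J = (-48.900, -20.400). That places the tangent points at C = (-52.400, -20.400) on NC and F = (-48.900, -23.900) on FG. Then |KF| = |F − K| = 54.428.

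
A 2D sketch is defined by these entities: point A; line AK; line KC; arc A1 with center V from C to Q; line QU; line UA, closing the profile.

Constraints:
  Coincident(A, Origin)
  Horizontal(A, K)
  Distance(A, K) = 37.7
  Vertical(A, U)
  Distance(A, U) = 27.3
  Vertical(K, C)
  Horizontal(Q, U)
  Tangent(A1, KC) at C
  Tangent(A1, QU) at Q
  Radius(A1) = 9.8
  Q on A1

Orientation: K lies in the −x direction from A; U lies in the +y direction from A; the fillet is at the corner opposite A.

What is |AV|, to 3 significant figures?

32.9

A is at the origin; AK is horizontal with |AK| = 37.7 and K on the −x side, so K = (-37.7, 0.00). AU is vertical with |AU| = 27.3 and U on the +y side, so U = (0.00, 27.3). The virtual corner opposite A is at (-37.7, 27.3). Since A1 is tangent to KC there, VC ⟂ KC and since A1 is tangent to QU there, VQ ⟂ QU, with radius 9.8, so the center V sits 9.8 in from both sides at V = (-27.9, 17.5). Then |AV| = |V − A| = 32.9.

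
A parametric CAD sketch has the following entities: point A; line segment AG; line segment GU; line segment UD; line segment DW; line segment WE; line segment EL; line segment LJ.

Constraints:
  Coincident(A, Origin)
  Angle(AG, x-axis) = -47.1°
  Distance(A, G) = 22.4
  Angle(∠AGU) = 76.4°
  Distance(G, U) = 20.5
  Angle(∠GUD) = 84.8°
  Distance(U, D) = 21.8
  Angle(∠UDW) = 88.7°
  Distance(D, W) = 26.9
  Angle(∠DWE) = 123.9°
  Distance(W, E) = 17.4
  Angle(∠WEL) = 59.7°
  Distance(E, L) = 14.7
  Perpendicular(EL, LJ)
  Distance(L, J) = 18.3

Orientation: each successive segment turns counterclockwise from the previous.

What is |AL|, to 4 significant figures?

19.06

∠DWE = 123.9° gives WE at -60.90° from the x-axis; with |WE| = 17.4, E = (3.618, -28.15). ∠WEL = 59.7° gives EL at 59.40° from the x-axis; with |EL| = 14.7, L = (11.10, -15.50). Then |AL| = |L − A| = 19.06.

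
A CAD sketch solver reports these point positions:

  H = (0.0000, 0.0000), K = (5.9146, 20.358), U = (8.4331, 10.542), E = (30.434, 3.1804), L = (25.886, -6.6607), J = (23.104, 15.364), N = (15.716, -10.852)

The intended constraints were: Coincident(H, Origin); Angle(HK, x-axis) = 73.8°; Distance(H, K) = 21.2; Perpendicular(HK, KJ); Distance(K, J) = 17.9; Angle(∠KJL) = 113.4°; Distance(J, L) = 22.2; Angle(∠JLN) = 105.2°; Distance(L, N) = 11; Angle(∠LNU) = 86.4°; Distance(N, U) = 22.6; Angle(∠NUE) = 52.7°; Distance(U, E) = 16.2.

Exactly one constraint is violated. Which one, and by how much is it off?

Distance(U, E) = 16.2 — off by 7.00.

H = (0.00, 0.00) ✓; HK at 73.80° ✓; |HK| = 21.20 ✓; ∠(HK, KJ) = 90.00° ✓; |KJ| = 17.90 ✓; ∠KJL = 113.4° ✓; |JL| = 22.20 ✓; ∠JLN = 105.2° ✓; |LN| = 11.00 ✓; ∠LNU = 86.40° ✓; |NU| = 22.60 ✓; ∠NUE = 52.70° ✓; |UE| = 23.20 ✗.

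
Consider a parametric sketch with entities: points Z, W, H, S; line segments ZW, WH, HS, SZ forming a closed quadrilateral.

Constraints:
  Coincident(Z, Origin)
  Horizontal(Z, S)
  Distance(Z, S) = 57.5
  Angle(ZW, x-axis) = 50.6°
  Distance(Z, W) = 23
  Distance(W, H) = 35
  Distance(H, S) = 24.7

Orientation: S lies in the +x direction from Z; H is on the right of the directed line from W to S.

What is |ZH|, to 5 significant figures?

36.713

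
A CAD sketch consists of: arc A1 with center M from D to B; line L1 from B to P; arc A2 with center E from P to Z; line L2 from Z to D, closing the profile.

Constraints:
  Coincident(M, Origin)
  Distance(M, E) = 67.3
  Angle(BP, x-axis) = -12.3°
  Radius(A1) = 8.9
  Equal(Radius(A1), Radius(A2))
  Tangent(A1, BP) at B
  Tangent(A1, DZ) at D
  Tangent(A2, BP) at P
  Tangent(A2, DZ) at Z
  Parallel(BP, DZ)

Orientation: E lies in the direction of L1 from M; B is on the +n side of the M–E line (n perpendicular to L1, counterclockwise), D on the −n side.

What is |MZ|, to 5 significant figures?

67.886

The slot axis is L1's direction at -12.3°, so u = (cos -12.3°, sin -12.3°) = (0.97705, -0.21303) and n = (−sin -12.3°, cos -12.3°) = (0.21303, 0.97705). M is at the origin and E lies 67.3 along u from M, so E = 67.3·u = (65.755, -14.337). Tangency of A1 to both parallel lines with radius 8.9 puts B and D at M ± 8.9·n: B = (1.8960, 8.6957), D = (-1.8960, -8.6957). Equal radii place P and Z the same way about E: P = E + 8.9·n = (67.651, -5.6412), Z = E − 8.9·n = (63.859, -23.033). Then |MZ| = |Z − M| = 67.886.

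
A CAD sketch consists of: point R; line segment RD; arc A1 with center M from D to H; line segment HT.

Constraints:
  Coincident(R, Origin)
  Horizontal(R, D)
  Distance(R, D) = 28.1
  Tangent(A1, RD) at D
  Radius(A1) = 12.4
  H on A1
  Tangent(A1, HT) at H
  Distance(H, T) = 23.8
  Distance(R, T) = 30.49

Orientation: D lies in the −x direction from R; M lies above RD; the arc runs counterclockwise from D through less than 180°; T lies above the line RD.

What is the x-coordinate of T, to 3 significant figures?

-7.47

Checks: R.y = 0.00, D.y = 0.00 ✓; ∠(MD, DR) = 90.00° ✓; |MH| = 12.40 ✓; ∠(MH, HT) = 90.00° ✓; |HT| = 23.80 ✓; |RT| = 30.49 ✓.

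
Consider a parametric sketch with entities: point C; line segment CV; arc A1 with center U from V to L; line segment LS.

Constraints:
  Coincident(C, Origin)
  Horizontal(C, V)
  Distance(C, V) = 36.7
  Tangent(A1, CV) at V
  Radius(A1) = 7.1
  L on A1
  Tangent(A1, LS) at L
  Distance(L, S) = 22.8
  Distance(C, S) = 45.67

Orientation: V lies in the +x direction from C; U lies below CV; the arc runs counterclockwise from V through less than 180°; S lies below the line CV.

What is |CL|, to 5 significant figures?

30.862

Checks: |UL| = 7.100 ✓; ∠(UL, LS) = 90.00° ✓; |LS| = 22.80 ✓; |CS| = 45.67 ✓.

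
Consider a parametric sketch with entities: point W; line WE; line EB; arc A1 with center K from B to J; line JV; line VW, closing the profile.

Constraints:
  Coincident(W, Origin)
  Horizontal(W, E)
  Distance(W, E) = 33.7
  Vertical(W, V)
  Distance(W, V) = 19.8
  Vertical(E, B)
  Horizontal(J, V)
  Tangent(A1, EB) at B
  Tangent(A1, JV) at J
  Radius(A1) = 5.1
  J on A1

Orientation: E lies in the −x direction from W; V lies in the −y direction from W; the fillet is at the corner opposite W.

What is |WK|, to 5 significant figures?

32.157

WV is vertical with |WV| = 19.8 and V on the −y side, so V = (0.0000, -19.800). The virtual corner opposite W is at (-33.700, -19.800). Tangency of A1 to EB means the radius KB is perpendicular to EB and since A1 is tangent to JV there, KJ ⟂ JV, with radius 5.1, so the center K sits 5.1 in from both sides at K = (-28.600, -14.700). Then |WK| = |K − W| = 32.157.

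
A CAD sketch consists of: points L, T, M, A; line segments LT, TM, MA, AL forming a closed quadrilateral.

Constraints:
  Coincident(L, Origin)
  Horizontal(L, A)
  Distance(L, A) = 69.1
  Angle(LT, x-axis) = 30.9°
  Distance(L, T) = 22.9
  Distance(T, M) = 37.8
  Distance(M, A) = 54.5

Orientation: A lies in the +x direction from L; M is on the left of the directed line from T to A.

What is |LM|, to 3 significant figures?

58.8

L is at the origin; L and A share the same y with |LA| = 69.1 and A in +x, so A = (69.1, 0). LT runs at 30.9° with |LT| = 22.9, so T = (19.6, 11.8). M is determined by |TM| = 37.8 and |MA| = 54.5 together: it lies at the intersection of circle(T, 37.8) and circle(A, 54.5). With |TA| = 50.8, the foot of the radical line on TA is 10.3 from T and the perpendicular offset is √(37.8² − 10.3²) = 36.4. Taking the left-of-TA solution: M = (38.0, 44.8).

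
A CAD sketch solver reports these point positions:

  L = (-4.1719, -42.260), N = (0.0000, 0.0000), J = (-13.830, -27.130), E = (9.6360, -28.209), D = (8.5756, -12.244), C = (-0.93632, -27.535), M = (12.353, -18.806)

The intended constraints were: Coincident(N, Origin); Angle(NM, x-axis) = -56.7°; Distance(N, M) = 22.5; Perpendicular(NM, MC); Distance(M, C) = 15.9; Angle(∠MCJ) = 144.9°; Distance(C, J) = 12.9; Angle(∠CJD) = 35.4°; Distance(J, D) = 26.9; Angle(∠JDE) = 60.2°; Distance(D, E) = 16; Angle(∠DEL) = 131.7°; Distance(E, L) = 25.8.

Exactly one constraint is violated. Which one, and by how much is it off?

Distance(E, L) = 25.8 — off by 6.10.

N = (0.00, 0.00) ✓; NM at -56.70° ✓; |NM| = 22.50 ✓; ∠(NM, MC) = 90.00° ✓; |MC| = 15.90 ✓; ∠MCJ = 144.9° ✓; |CJ| = 12.90 ✓; ∠CJD = 35.40° ✓; |JD| = 26.90 ✓; ∠JDE = 60.20° ✓; |DE| = 16.00 ✓; ∠DEL = 131.7° ✓; |EL| = 19.70 ✗.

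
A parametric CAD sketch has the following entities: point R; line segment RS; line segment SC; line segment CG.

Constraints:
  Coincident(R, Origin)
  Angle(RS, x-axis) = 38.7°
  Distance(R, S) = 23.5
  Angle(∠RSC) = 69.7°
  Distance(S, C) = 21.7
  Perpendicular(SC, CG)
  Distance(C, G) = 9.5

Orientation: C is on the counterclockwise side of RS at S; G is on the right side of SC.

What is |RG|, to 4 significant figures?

34.33

∠RSC = 69.7°, so SC runs at 38.7° + (180° − 69.7°) = 149.0° from the x-axis; with |SC| = 21.7, C = S + 21.7·(cos 149.0°, sin 149.0°) = (-0.2604, 25.87). SC ⟂ CG; with |CG| = 9.5 on the right of SC, G = C + 9.5·(0.5150, 0.8572) = (4.632, 34.01). Then |RG| = |G − R| = 34.33.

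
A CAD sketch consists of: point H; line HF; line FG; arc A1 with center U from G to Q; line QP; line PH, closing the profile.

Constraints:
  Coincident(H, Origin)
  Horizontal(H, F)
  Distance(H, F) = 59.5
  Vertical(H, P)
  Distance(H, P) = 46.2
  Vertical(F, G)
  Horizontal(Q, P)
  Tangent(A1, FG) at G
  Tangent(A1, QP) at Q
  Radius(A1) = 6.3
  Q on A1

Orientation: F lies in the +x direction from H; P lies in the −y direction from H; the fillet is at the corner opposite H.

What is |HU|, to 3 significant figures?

66.5

H is at the origin; HF is horizontal with |HF| = 59.5 and F on the +x side, so F = (59.5, 0.00). H and P share the same x with |HP| = 46.2 and P on the −y side, so P = (0.00, -46.2). The virtual corner opposite H is at (59.5, -46.2). The tangent condition forces UG to be normal to FG and A1 meets QP tangentially, so UQ is at right angles to QP, with radius 6.3, so the center U sits 6.3 in from both sides at U = (53.2, -39.9). Then |HU| = |U − H| = 66.5.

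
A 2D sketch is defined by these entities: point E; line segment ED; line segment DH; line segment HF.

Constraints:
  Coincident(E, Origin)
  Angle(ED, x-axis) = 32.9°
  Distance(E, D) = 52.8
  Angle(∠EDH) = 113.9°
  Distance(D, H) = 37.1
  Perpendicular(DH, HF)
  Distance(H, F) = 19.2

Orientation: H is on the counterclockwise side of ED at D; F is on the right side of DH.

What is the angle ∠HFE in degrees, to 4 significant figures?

40.92°

E is at the origin; ED runs at 32.9° with length 52.8, so D = 52.8·(cos 32.9°, sin 32.9°) = (44.33, 28.68). ∠EDH = 113.9°, so DH runs at 32.9° + (180° − 113.9°) = 99.00° from the x-axis; with |DH| = 37.1, H = D + 37.1·(cos 99.00°, sin 99.00°) = (38.53, 65.32). DH is perpendicular to HF; with |HF| = 19.2 on the right of DH, F = H + 19.2·(0.9877, 0.1564) = (57.49, 68.33). Then cos ∠HFE = FH·FE / (|FH||FE|), giving 40.92°.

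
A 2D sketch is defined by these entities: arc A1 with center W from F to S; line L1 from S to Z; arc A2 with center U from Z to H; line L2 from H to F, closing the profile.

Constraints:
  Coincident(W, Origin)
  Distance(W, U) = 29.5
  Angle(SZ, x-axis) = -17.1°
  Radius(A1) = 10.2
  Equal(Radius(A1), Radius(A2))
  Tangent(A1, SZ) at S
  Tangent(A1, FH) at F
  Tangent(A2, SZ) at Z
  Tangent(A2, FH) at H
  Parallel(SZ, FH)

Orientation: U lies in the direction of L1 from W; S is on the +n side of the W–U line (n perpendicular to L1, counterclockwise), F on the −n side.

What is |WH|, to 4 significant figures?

31.21

Tangency of A1 to both parallel lines with radius 10.2 puts S and F at W ± 10.2·n: S = (2.999, 9.749), F = (-2.999, -9.749). Equal radii place Z and H the same way about U: Z = U + 10.2·n = (31.20, 1.075), H = U − 10.2·n = (25.20, -18.42). Then |WH| = |H − W| = 31.21.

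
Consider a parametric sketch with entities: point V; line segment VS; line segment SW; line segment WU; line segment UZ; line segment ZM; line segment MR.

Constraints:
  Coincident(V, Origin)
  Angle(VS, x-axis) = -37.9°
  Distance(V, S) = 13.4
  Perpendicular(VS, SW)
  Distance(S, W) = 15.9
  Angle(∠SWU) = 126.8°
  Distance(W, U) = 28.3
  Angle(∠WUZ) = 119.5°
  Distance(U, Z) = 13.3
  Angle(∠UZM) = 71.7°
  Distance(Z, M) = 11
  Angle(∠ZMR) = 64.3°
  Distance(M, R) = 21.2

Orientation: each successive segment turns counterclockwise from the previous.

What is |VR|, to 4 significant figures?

39.41

∠UZM = 71.7° gives ZM at -85.90° from the x-axis; with |ZM| = 11.0, M = (0.7661, 23.90). ∠ZMR = 64.3° gives MR at 29.80° from the x-axis; with |MR| = 21.2, R = (19.16, 34.44). Then |VR| = |R − V| = 39.41.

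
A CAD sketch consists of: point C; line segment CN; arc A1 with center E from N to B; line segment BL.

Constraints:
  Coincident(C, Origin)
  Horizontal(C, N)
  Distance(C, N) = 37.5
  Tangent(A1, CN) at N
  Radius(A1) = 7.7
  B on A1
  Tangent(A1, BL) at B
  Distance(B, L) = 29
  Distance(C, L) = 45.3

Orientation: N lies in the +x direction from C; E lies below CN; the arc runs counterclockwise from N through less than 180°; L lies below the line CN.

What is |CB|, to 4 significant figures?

30.65

C is at the origin; C and N share the same y with |CN| = 37.5 and N on the +x side, so N = (37.50, 0.000). A1 meets CN tangentially, so EN is at right angles to CN, so E = N + (0, -7.7) = (37.50, -7.700). Since EB ⟂ BL (tangency), |EL| = √(7.7² + 29.0²) = 30.00 regardless of where B sits on A1. So L lies on both circle(C, 45.3) and circle(E, 30.00); the below-CN intersection is L = (27.51, -35.99). B is the foot of the tangent from L: B = (29.82, -7.085).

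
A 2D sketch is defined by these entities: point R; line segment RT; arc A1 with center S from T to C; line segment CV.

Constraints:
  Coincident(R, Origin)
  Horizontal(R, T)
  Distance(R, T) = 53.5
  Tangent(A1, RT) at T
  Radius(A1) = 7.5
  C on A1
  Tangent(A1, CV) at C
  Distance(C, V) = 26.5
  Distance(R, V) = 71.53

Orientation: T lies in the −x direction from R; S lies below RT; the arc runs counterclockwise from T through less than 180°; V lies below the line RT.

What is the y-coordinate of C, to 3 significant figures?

-6.83

Checks: R = (0.00, 0.00) ✓; |SC| = 7.500 ✓; ∠(SC, CV) = 90.00° ✓; |CV| = 26.50 ✓; |RV| = 71.53 ✓.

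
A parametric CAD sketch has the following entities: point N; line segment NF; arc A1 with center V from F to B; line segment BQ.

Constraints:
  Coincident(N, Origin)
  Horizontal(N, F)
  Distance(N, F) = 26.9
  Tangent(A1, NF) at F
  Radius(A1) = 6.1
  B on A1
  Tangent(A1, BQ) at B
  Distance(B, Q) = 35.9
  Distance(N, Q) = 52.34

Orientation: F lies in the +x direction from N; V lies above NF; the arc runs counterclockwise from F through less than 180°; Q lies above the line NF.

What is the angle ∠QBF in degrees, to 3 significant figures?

133°

Checks: |VB| = 6.100 ✓; ∠(VB, BQ) = 90.00° ✓; |BQ| = 35.90 ✓; |NQ| = 52.34 ✓.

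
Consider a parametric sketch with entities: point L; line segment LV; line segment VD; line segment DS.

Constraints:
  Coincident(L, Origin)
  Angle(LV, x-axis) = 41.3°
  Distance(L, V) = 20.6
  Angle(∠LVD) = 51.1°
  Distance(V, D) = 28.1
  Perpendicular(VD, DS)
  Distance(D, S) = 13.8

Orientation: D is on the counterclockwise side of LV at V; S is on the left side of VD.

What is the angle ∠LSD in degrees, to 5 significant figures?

98.373°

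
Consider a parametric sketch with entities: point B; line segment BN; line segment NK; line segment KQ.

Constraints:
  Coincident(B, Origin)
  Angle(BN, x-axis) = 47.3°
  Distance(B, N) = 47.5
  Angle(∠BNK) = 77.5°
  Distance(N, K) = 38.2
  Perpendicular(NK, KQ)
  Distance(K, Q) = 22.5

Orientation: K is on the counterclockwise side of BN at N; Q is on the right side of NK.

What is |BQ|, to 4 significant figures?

74.32

∠BNK = 77.5°, so NK runs at 47.3° + (180° − 77.5°) = 149.8° from the x-axis; with |NK| = 38.2, K = N + 38.2·(cos 149.8°, sin 149.8°) = (-0.8027, 54.12). The perpendicularity gives KQ at right angles to NK; with |KQ| = 22.5 on the right of NK, Q = K + 22.5·(0.5030, 0.8643) = (10.52, 73.57). Then |BQ| = |Q − B| = 74.32.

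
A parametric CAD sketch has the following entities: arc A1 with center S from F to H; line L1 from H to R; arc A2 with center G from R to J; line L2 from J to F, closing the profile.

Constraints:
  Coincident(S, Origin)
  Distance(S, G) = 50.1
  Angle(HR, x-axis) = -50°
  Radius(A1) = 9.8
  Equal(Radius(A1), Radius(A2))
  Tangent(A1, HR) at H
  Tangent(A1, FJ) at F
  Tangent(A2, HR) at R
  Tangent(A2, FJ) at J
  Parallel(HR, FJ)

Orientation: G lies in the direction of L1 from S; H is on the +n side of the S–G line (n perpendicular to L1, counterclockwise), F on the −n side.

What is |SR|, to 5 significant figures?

51.049

Tangency of A1 to both parallel lines with radius 9.8 puts H and F at S ± 9.8·n: H = (7.5072, 6.2993), F = (-7.5072, -6.2993). Equal radii place R and J the same way about G: R = G + 9.8·n = (39.711, -32.080), J = G − 9.8·n = (24.696, -44.678). Then |SR| = |R − S| = 51.049.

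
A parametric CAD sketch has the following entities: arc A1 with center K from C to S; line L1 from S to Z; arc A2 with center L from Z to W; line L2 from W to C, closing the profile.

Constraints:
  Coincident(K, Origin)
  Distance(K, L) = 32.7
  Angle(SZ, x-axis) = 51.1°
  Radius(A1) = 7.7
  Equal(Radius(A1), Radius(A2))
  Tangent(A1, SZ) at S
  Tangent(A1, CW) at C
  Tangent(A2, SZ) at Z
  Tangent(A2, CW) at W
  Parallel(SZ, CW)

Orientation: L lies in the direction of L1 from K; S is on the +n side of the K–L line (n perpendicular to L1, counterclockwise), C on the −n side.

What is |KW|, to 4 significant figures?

33.59

The slot axis is L1's direction at 51.1°, so u = (cos 51.1°, sin 51.1°) = (0.6280, 0.7782) and n = (−sin 51.1°, cos 51.1°) = (-0.7782, 0.6280). K is at the origin and L lies 32.7 along u from K, so L = 32.7·u = (20.53, 25.45). Tangency of A1 to both parallel lines with radius 7.7 puts S and C at K ± 7.7·n: S = (-5.992, 4.835), C = (5.992, -4.835). Equal radii place Z and W the same way about L: Z = L + 7.7·n = (14.54, 30.28), W = L − 7.7·n = (26.53, 20.61). Then |KW| = |W − K| = 33.59.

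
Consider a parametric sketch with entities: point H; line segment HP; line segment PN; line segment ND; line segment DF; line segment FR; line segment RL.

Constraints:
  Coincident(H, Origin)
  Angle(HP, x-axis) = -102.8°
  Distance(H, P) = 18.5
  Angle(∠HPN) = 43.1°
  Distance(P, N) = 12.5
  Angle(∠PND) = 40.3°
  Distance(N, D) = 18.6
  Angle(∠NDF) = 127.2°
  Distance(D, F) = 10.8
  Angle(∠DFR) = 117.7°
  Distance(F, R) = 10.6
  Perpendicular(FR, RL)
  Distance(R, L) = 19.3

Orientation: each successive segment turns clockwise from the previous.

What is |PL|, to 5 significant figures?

6.6632

∠DFR = 117.7° gives FR at -134.50° from the x-axis; with |FR| = 10.6, R = (3.0106, -31.269). FR ⟂ RL, so RL runs at 135.50°; with |RL| = 19.3, L = (-10.755, -17.742). Then |PL| = |L − P| = 6.6632.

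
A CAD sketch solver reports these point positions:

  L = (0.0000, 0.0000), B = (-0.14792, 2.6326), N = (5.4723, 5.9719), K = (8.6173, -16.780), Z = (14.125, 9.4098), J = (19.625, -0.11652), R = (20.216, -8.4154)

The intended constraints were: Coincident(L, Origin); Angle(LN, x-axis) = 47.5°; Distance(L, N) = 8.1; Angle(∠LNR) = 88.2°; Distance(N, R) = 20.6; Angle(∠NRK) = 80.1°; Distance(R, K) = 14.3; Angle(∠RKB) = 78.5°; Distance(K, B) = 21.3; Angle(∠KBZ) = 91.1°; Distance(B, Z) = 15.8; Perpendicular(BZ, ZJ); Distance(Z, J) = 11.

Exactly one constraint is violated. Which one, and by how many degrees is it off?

Perpendicular(BZ, ZJ) — off by 4.60°.

L = (0.00, 0.00) ✓; LN at 47.50° ✓; |LN| = 8.100 ✓; ∠LNR = 88.20° ✓; |NR| = 20.60 ✓; ∠NRK = 80.10° ✓; |RK| = 14.30 ✓; ∠RKB = 78.50° ✓; |KB| = 21.30 ✓; ∠KBZ = 91.10° ✓; |BZ| = 15.80 ✓; ∠(BZ, ZJ) = 85.40° ✗; |ZJ| = 11.00 ✓.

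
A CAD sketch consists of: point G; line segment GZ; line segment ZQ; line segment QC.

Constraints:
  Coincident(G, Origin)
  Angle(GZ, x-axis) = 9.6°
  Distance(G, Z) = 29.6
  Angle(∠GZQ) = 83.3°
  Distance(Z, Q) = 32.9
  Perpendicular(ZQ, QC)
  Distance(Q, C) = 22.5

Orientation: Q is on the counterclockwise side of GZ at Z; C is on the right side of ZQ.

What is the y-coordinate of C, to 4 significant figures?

42.83

G is at the origin; GZ runs at 9.6° with length 29.6, so Z = 29.6·(cos 9.6°, sin 9.6°) = (29.19, 4.936). ∠GZQ = 83.3°, so ZQ runs at 9.6° + (180° − 83.3°) = 106.3° from the x-axis; with |ZQ| = 32.9, Q = Z + 32.9·(cos 106.3°, sin 106.3°) = (19.95, 36.51). ZQ is perpendicular to QC; with |QC| = 22.5 on the right of ZQ, C = Q + 22.5·(0.9598, 0.2807) = (41.55, 42.83). So C.y = 42.83.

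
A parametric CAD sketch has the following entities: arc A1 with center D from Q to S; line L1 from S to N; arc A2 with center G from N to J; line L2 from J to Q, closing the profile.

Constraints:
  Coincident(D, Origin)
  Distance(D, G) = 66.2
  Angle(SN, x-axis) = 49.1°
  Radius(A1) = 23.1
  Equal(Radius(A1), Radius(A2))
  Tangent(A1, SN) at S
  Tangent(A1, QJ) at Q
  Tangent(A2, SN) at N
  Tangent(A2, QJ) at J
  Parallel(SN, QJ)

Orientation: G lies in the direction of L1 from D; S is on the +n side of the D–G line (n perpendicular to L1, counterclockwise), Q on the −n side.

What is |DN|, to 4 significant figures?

70.11

The slot axis is L1's direction at 49.1°, so u = (cos 49.1°, sin 49.1°) = (0.6547, 0.7559) and n = (−sin 49.1°, cos 49.1°) = (-0.7559, 0.6547). D is at the origin and G lies 66.2 along u from D, so G = 66.2·u = (43.34, 50.04). Tangency of A1 to both parallel lines with radius 23.1 puts S and Q at D ± 23.1·n: S = (-17.46, 15.12), Q = (17.46, -15.12). Equal radii place N and J the same way about G: N = G + 23.1·n = (25.88, 65.16), J = G − 23.1·n = (60.80, 34.91). Then |DN| = |N − D| = 70.11.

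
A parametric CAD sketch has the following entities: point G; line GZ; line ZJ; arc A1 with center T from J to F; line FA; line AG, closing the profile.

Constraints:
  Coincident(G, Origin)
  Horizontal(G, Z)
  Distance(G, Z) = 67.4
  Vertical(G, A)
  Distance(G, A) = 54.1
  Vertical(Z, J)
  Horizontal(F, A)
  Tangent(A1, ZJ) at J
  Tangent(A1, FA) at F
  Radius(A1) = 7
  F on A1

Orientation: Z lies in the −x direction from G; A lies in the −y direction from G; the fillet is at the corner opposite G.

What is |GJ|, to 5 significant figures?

82.226

The virtual corner opposite G is at (-67.400, -54.100). Tangency of A1 to ZJ means the radius TJ is perpendicular to ZJ and tangency of A1 to FA means the radius TF is perpendicular to FA, with radius 7.0, so the center T sits 7.0 in from both sides at T = (-60.400, -47.100). That places the tangent points at J = (-67.400, -47.100) on ZJ and F = (-60.400, -54.100) on FA. Then |GJ| = |J − G| = 82.226.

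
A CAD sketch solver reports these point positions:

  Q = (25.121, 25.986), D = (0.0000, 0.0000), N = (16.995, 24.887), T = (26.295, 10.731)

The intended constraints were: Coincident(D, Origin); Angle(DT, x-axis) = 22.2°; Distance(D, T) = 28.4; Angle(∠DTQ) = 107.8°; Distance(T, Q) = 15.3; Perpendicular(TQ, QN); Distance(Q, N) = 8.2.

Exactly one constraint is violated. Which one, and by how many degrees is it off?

Perpendicular(TQ, QN) — off by 3.30°.

D = (0.00, 0.00) ✓; DT at 22.20° ✓; |DT| = 28.40 ✓; ∠DTQ = 107.8° ✓; |TQ| = 15.30 ✓; ∠(TQ, QN) = 93.30° ✗; |QN| = 8.200 ✓.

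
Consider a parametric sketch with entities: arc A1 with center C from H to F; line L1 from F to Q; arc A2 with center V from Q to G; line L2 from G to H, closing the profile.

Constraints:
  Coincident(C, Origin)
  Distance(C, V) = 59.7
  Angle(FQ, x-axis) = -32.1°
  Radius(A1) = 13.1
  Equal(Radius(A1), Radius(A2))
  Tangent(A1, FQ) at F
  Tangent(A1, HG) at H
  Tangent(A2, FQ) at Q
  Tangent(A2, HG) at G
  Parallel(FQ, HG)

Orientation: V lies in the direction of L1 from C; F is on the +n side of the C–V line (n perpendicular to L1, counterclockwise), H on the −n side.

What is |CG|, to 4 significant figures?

61.12

The slot axis is L1's direction at -32.1°, so u = (cos -32.1°, sin -32.1°) = (0.8471, -0.5314) and n = (−sin -32.1°, cos -32.1°) = (0.5314, 0.8471). C is at the origin and V lies 59.7 along u from C, so V = 59.7·u = (50.57, -31.72). Tangency of A1 to both parallel lines with radius 13.1 puts F and H at C ± 13.1·n: F = (6.961, 11.10), H = (-6.961, -11.10). Equal radii place Q and G the same way about V: Q = V + 13.1·n = (57.53, -20.63), G = V − 13.1·n = (43.61, -42.82). Then |CG| = |G − C| = 61.12.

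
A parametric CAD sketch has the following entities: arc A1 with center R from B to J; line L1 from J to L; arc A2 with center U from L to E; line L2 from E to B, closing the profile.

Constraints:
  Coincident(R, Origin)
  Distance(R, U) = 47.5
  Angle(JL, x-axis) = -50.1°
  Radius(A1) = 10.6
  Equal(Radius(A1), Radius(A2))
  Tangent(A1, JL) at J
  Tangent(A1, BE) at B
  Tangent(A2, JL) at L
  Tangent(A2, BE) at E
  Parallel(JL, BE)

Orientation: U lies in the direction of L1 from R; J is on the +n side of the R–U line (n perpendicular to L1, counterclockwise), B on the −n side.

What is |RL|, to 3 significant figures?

48.7

Tangency of A1 to both parallel lines with radius 10.6 puts J and B at R ± 10.6·n: J = (8.13, 6.80), B = (-8.13, -6.80). Equal radii place L and E the same way about U: L = U + 10.6·n = (38.6, -29.6), E = U − 10.6·n = (22.3, -43.2). Then |RL| = |L − R| = 48.7.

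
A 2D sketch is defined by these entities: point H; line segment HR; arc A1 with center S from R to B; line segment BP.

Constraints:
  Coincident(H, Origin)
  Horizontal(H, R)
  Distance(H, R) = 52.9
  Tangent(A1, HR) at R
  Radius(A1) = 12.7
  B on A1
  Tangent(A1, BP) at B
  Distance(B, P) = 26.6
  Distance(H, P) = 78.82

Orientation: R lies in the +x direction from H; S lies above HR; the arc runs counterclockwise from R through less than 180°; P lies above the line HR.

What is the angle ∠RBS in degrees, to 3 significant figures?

49.5°

H is at the origin; HR is horizontal with |HR| = 52.9 and R on the +x side, so R = (52.9, 0.00). The tangent condition forces SR to be normal to HR, so S = R + (0, 12.7) = (52.9, 12.7). Since SB ⟂ BP (tangency), |SP| = √(12.7² + 26.6²) = 29.5 regardless of where B sits on A1. So P lies on both circle(H, 78.82) and circle(S, 29.5); the above-HR intersection is P = (69.6, 37.0). B is the foot of the tangent from P: B = (65.4, 10.7).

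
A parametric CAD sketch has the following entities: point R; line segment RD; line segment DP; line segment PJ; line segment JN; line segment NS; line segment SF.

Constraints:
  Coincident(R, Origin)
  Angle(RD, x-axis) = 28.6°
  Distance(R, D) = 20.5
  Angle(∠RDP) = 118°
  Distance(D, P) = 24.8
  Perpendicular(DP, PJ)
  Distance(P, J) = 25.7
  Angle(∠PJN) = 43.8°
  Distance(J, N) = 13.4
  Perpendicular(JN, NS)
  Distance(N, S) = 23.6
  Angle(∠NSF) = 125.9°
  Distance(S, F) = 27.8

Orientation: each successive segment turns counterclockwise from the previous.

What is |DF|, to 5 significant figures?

60.092

R is at the origin; RD runs at 28.6° with length 20.5, so D = (17.999, 9.8132). ∠RDP = 118.0° gives DP at 90.600° from the x-axis; with |DP| = 24.8, P = (17.739, 34.612). DP is perpendicular to PJ, so PJ runs at -179.40°; with |PJ| = 25.7, J = (-7.9596, 34.343). ∠PJN = 43.8° gives JN at -43.200° from the x-axis; with |JN| = 13.4, N = (1.8085, 25.170). JN ⟂ NS, so NS runs at 46.800°; with |NS| = 23.6, S = (17.964, 42.373). ∠NSF = 125.9° gives SF at 100.90° from the x-axis; with |SF| = 27.8, F = (12.707, 69.672). Then |DF| = |F − D| = 60.092.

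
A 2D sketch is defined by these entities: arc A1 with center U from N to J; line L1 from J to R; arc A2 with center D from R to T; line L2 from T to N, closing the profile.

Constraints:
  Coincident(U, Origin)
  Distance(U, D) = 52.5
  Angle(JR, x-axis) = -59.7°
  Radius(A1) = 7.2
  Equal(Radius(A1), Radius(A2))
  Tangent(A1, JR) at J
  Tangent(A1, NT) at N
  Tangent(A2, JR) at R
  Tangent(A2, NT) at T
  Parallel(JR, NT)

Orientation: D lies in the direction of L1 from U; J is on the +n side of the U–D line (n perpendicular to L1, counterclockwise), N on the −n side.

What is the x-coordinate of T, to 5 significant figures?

20.271

Tangency of A1 to both parallel lines with radius 7.2 puts J and N at U ± 7.2·n: J = (6.2164, 3.6326), N = (-6.2164, -3.6326). Equal radii place R and T the same way about D: R = D + 7.2·n = (32.704, -41.696), T = D − 7.2·n = (20.271, -48.961). So T.x = 20.271.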